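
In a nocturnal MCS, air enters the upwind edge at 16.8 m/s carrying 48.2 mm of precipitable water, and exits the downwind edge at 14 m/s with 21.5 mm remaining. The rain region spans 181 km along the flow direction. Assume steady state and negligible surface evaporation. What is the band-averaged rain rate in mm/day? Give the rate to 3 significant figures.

R ≈ 243 mm/day

Column moisture flux per unit crosswind length is F = V × PW.
Inflow: F_in = 16.8 × 48.2 = 809.76 mm·m/s
Outflow: F_out = 14 × 21.5 = 301 mm·m/s
Steady-state rate R = (F_in − F_out)/L = (809.76 − 301) / 181000 m = 2.811e-03 mm/s.
R = 2.811e-03 × 3600 × 24 = 243 mm/day.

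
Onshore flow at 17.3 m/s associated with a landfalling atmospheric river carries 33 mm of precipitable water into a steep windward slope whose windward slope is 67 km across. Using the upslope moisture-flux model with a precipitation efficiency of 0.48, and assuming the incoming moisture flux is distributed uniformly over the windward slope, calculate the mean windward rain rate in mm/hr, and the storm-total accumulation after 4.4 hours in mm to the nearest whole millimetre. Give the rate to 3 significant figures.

R ≈ 14.7 mm/hr; total ≈ 65 mm

Incoming column moisture flux per unit ridge length: F = V × PW = 17.3 × 33 = 570.9 mm·m/s.
Spread over the 67 km slope with efficiency ε = 0.48: R = ε·F/W = 0.48 × 570.9 / 67000 m = 4.090e-03 mm/s.
R = 4.090e-03 × 3600 = 14.7 mm/hr.
Over 4.4 h: total = 14.7 × 4.4 = 64.68 ≈ 65 mm.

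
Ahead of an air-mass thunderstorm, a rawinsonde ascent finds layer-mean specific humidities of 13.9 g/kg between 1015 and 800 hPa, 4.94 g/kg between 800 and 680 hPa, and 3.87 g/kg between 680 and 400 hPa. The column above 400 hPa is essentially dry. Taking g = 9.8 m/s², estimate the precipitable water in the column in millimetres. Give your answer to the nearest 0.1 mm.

PW ≈ 47.6 mm

Precipitable water is the column-integrated vapour mass per unit area: PW = (1/g) Σ q̄ Δp, with q in kg/kg and Δp in Pa (1 kg/m² of water = 1 mm).
Layer 1015–800 hPa: Δp = 215 hPa = 21500 Pa, q̄ = 0.0139 kg/kg → 0.0139 × 21500 / 9.8 = 30.49 mm
Layer 800–680 hPa: Δp = 120 hPa = 12000 Pa, q̄ = 0.00494 kg/kg → 0.00494 × 12000 / 9.8 = 6.05 mm
Layer 680–400 hPa: Δp = 280 hPa = 28000 Pa, q̄ = 0.00387 kg/kg → 0.00387 × 28000 / 9.8 = 11.06 mm
PW = 30.49 + 6.05 + 11.06 = 47.60 ≈ 47.6 mm.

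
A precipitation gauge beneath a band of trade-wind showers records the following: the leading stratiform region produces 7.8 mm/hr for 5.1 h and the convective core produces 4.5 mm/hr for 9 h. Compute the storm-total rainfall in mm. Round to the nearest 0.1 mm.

total ≈ 80.3 mm

Total = Σ Rᵢ Δtᵢ = 7.8 × 5.1 + 4.5 × 9
      = 39.78 + 40.5 = 80.3 mm.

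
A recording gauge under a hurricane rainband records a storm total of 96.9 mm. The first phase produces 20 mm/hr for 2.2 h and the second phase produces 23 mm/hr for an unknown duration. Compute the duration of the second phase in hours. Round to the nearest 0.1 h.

Known phases: 20 × 2.2 = 44 mm.
Remaining depth = 96.9 − 44 = 52.9 mm.
Duration = 52.9 / 23 = 2.3 h.

duration ≈ 2.3 h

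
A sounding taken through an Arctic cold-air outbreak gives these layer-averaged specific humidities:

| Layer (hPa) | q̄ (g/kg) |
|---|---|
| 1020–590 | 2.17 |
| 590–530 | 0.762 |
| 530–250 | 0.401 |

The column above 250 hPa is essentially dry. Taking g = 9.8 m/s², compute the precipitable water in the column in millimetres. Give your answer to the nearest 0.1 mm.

Precipitable water is the column-integrated vapour mass per unit area: PW = (1/g) Σ q̄ Δp, with q in kg/kg and Δp in Pa (1 kg/m² of water = 1 mm).
Layer 1020–590 hPa: Δp = 430 hPa = 43000 Pa, q̄ = 0.00217 kg/kg → 0.00217 × 43000 / 9.8 = 9.52 mm
Layer 590–530 hPa: Δp = 60 hPa = 6000 Pa, q̄ = 0.000762 kg/kg → 0.000762 × 6000 / 9.8 = 0.47 mm
Layer 530–250 hPa: Δp = 280 hPa = 28000 Pa, q̄ = 0.000401 kg/kg → 0.000401 × 28000 / 9.8 = 1.15 mm
PW = 9.52 + 0.47 + 1.15 = 11.14 ≈ 11.1 mm.

PW ≈ 11.1 mm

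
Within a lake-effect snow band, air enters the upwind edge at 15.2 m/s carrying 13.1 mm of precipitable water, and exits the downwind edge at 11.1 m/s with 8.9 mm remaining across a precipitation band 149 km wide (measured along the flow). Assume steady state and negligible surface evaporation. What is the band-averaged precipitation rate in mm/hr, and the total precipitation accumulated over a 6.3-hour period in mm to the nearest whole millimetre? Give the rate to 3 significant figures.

R ≈ 2.42 mm/hr; total ≈ 15 mm

Column moisture flux per unit crosswind length is F = V × PW.
Inflow: F_in = 15.2 × 13.1 = 199.12 mm·m/s
Outflow: F_out = 11.1 × 8.9 = 98.79 mm·m/s
Steady-state rate R = (F_in − F_out)/L = (199.12 − 98.79) / 149000 m = 6.734e-04 mm/s.
R = 6.734e-04 × 3600 = 2.42 mm/hr.
Over 6.3 h: total = 2.42 × 6.3 = 15.246 ≈ 15 mm.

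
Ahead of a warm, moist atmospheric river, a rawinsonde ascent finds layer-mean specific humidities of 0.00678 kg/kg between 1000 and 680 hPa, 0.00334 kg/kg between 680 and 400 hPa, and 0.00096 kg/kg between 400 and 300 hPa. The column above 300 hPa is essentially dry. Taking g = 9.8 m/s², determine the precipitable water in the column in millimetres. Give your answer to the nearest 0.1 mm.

Precipitable water is the column-integrated vapour mass per unit area: PW = (1/g) Σ q̄ Δp, with q in kg/kg and Δp in Pa (1 kg/m² of water = 1 mm).
Layer 1000–680 hPa: Δp = 320 hPa = 32000 Pa, q̄ = 0.00678 kg/kg → 0.00678 × 32000 / 9.8 = 22.14 mm
Layer 680–400 hPa: Δp = 280 hPa = 28000 Pa, q̄ = 0.00334 kg/kg → 0.00334 × 28000 / 9.8 = 9.54 mm
Layer 400–300 hPa: Δp = 100 hPa = 10000 Pa, q̄ = 0.00096 kg/kg → 0.00096 × 10000 / 9.8 = 0.98 mm
PW = 22.14 + 9.54 + 0.98 = 32.66 ≈ 32.7 mm.

PW ≈ 32.7 mm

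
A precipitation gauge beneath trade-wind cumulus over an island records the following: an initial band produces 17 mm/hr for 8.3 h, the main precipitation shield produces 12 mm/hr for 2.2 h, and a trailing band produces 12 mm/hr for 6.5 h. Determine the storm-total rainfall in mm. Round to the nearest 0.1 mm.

Total = Σ Rᵢ Δtᵢ = 17 × 8.3 + 12 × 2.2 + 12 × 6.5
      = 141.1 + 26.4 + 78 = 245.5 mm.

total ≈ 245.5 mm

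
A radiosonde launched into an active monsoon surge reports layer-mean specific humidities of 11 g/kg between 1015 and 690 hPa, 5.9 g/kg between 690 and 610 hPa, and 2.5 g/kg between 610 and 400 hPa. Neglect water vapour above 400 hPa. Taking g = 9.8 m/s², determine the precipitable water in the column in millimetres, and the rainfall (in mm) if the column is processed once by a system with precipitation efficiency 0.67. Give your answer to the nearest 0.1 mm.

PW ≈ 46.7 mm; rainfall ≈ 31.3 mm

Precipitable water is the column-integrated vapour mass per unit area: PW = (1/g) Σ q̄ Δp, with q in kg/kg and Δp in Pa (1 kg/m² of water = 1 mm).
Layer 1015–690 hPa: Δp = 325 hPa = 32500 Pa, q̄ = 0.011 kg/kg → 0.011 × 32500 / 9.8 = 36.48 mm
Layer 690–610 hPa: Δp = 80 hPa = 8000 Pa, q̄ = 0.0059 kg/kg → 0.0059 × 8000 / 9.8 = 4.82 mm
Layer 610–400 hPa: Δp = 210 hPa = 21000 Pa, q̄ = 0.0025 kg/kg → 0.0025 × 21000 / 9.8 = 5.36 mm
PW = 36.48 + 4.82 + 5.36 = 46.66 ≈ 46.7 mm.
Rainfall = ε × PW = 0.67 × 46.7 = 31.3 mm.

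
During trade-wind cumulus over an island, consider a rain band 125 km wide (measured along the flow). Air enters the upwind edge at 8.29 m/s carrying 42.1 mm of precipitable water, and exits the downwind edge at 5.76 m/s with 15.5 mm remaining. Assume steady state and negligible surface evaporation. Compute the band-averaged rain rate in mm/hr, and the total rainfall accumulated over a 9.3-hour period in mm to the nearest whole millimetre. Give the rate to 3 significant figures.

R ≈ 7.48 mm/hr; total ≈ 70 mm

Column moisture flux per unit crosswind length is F = V × PW.
Inflow: F_in = 8.29 × 42.1 = 349.009 mm·m/s
Outflow: F_out = 5.76 × 15.5 = 89.28 mm·m/s
Steady-state rate R = (F_in − F_out)/L = (349.009 − 89.28) / 125000 m = 2.078e-03 mm/s.
R = 2.078e-03 × 3600 = 7.48 mm/hr.
Over 9.3 h: total = 7.48 × 9.3 = 69.564 ≈ 70 mm.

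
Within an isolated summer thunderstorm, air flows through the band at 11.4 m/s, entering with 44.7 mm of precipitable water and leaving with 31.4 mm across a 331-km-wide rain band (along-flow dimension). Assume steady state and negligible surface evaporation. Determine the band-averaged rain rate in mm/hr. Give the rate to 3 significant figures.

Column moisture flux per unit crosswind length is F = V × PW.
Inflow: F_in = 11.4 × 44.7 = 509.58 mm·m/s
Outflow: F_out = 11.4 × 31.4 = 357.96 mm·m/s
Steady-state rate R = (F_in − F_out)/L = (509.58 − 357.96) / 331000 m = 4.581e-04 mm/s.
R = 4.581e-04 × 3600 = 1.65 mm/hr.

R ≈ 1.65 mm/hr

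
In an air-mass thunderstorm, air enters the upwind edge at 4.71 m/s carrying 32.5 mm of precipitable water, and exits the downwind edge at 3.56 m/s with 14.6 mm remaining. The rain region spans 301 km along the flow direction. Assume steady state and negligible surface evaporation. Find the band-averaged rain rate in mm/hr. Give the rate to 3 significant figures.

Column moisture flux per unit crosswind length is F = V × PW.
Inflow: F_in = 4.71 × 32.5 = 153.075 mm·m/s
Outflow: F_out = 3.56 × 14.6 = 51.976 mm·m/s
Steady-state rate R = (F_in − F_out)/L = (153.075 − 51.976) / 301000 m = 3.359e-04 mm/s.
R = 3.359e-04 × 3600 = 1.21 mm/hr.

R ≈ 1.21 mm/hr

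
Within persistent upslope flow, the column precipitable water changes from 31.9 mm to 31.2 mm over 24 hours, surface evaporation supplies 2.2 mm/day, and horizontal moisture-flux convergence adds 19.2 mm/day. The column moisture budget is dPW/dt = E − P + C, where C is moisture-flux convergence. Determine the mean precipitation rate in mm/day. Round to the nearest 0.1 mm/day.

P ≈ 22.1 mm/day

dPW/dt = (31.2 − 31.9) mm / (24/24 day) = -0.700 mm/day.
P = E + C − dPW/dt = 2.2 + (19.2) − (-0.700) = 22.1 mm/day.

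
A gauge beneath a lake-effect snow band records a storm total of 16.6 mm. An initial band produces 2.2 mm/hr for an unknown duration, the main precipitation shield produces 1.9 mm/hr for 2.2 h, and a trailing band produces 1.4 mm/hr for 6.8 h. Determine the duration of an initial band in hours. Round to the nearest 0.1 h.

duration ≈ 1.3 h

Known phases: 1.9 × 2.2 + 1.4 × 6.8 = 4.18 + 9.52 = 13.7 mm.
Remaining depth = 16.6 − 13.7 = 2.9 mm.
Duration = 2.9 / 2.2 = 1.3 h.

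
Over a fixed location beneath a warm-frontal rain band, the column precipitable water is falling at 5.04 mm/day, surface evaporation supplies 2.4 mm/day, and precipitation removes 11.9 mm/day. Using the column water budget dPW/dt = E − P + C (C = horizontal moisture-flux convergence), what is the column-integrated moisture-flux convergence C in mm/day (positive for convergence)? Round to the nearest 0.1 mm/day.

C ≈ 4.5 mm/day

dPW/dt = -5.04 mm/day.
C = dPW/dt − E + P = (-5.04) − 2.4 + 11.9 = 4.5 mm/day.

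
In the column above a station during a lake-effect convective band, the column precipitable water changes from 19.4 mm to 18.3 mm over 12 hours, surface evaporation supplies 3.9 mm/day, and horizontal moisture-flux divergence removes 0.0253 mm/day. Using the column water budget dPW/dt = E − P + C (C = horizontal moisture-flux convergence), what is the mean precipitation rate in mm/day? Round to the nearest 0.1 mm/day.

dPW/dt = (18.3 − 19.4) mm / (12/24 day) = -2.200 mm/day.
P = E + C − dPW/dt = 3.9 + (-0.0253) − (-2.200) = 6.1 mm/day.

P ≈ 6.1 mm/day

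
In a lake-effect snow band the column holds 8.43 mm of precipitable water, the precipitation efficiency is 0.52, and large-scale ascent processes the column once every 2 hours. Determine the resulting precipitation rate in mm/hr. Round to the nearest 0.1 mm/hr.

R ≈ 2.2 mm/hr

Each overturning extracts ε × PW = 0.52 × 8.43 = 4.3836 mm.
Rate = ε·PW / τ = 4.3836 / 2 h = 2.2 mm/hr.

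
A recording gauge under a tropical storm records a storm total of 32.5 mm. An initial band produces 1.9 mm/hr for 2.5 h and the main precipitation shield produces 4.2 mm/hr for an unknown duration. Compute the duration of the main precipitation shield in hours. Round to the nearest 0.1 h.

Known phases: 1.9 × 2.5 = 4.75 mm.
Remaining depth = 32.5 − 4.75 = 27.75 mm.
Duration = 27.75 / 4.2 = 6.6 h.

duration ≈ 6.6 h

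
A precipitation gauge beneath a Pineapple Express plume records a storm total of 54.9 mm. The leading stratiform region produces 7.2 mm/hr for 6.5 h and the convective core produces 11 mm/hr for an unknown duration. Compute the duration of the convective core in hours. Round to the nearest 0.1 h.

duration ≈ 0.7 h

Known phases: 7.2 × 6.5 = 46.8 mm.
Remaining depth = 54.9 − 46.8 = 8.1 mm.
Duration = 8.1 / 11 = 0.7 h.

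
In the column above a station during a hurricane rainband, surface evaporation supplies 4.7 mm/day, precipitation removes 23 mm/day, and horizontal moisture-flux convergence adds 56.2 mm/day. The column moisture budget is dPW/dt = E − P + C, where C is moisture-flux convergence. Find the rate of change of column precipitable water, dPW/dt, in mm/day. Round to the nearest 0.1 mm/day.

dPW/dt ≈ 37.9 mm/day

dPW/dt = E − P + C = 4.7 − 23 + (56.2) = 37.9 mm/day.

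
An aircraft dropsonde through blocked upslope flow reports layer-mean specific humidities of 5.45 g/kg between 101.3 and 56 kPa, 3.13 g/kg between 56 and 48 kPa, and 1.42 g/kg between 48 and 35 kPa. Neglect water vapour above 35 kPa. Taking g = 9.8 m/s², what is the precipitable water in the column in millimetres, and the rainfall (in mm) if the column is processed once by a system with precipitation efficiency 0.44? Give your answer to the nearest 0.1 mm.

Precipitable water is the column-integrated vapour mass per unit area: PW = (1/g) Σ q̄ Δp, with q in kg/kg and Δp in Pa (1 kg/m² of water = 1 mm).
Layer 101.3–56 kPa: Δp = 453 hPa = 45300 Pa, q̄ = 0.00545 kg/kg → 0.00545 × 45300 / 9.8 = 25.19 mm
Layer 56–48 kPa: Δp = 80 hPa = 8000 Pa, q̄ = 0.00313 kg/kg → 0.00313 × 8000 / 9.8 = 2.56 mm
Layer 48–35 kPa: Δp = 130 hPa = 13000 Pa, q̄ = 0.00142 kg/kg → 0.00142 × 13000 / 9.8 = 1.88 mm
PW = 25.19 + 2.56 + 1.88 = 29.63 ≈ 29.6 mm.
Rainfall = ε × PW = 0.44 × 29.6 = 13.0 mm.

PW ≈ 29.6 mm; rainfall ≈ 13.0 mm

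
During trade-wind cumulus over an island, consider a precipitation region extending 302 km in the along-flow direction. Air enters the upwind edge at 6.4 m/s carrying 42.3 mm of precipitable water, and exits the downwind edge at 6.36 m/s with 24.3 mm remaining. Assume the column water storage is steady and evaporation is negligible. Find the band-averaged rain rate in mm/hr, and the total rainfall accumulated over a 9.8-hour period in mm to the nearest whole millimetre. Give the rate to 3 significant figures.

R ≈ 1.38 mm/hr; total ≈ 14 mm

Column moisture flux per unit crosswind length is F = V × PW.
Inflow: F_in = 6.4 × 42.3 = 270.72 mm·m/s
Outflow: F_out = 6.36 × 24.3 = 154.548 mm·m/s
Steady-state rate R = (F_in − F_out)/L = (270.72 − 154.548) / 302000 m = 3.847e-04 mm/s.
R = 3.847e-04 × 3600 = 1.38 mm/hr.
Over 9.8 h: total = 1.38 × 9.8 = 13.524 ≈ 14 mm.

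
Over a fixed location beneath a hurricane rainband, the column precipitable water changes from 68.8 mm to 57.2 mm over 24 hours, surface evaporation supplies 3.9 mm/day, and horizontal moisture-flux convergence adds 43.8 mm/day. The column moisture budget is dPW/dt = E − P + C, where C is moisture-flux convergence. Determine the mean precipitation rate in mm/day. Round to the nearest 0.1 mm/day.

P ≈ 59.3 mm/day

dPW/dt = (57.2 − 68.8) mm / (24/24 day) = -11.600 mm/day.
P = E + C − dPW/dt = 3.9 + (43.8) − (-11.600) = 59.3 mm/day.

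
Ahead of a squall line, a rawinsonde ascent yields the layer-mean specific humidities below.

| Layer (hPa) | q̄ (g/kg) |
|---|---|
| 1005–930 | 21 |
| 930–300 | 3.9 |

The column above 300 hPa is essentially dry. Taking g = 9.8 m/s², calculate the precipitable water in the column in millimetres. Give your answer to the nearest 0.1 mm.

Precipitable water is the column-integrated vapour mass per unit area: PW = (1/g) Σ q̄ Δp, with q in kg/kg and Δp in Pa (1 kg/m² of water = 1 mm).
Layer 1005–930 hPa: Δp = 75 hPa = 7500 Pa, q̄ = 0.021 kg/kg → 0.021 × 7500 / 9.8 = 16.07 mm
Layer 930–300 hPa: Δp = 630 hPa = 63000 Pa, q̄ = 0.0039 kg/kg → 0.0039 × 63000 / 9.8 = 25.07 mm
PW = 16.07 + 25.07 = 41.14 ≈ 41.1 mm.

PW ≈ 41.1 mm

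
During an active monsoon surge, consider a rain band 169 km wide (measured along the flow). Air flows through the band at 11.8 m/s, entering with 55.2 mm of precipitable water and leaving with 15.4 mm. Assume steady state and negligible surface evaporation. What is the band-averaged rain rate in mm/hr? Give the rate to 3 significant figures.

Column moisture flux per unit crosswind length is F = V × PW.
Inflow: F_in = 11.8 × 55.2 = 651.36 mm·m/s
Outflow: F_out = 11.8 × 15.4 = 181.72 mm·m/s
Steady-state rate R = (F_in − F_out)/L = (651.36 − 181.72) / 169000 m = 2.779e-03 mm/s.
R = 2.779e-03 × 3600 = 10.0 mm/hr.

R ≈ 10.0 mm/hr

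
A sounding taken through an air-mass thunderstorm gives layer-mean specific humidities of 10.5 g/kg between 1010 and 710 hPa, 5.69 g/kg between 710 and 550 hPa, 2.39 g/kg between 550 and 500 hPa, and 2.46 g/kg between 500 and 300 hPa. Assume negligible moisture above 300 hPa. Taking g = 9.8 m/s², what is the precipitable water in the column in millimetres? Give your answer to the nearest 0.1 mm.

PW ≈ 47.7 mm

Precipitable water is the column-integrated vapour mass per unit area: PW = (1/g) Σ q̄ Δp, with q in kg/kg and Δp in Pa (1 kg/m² of water = 1 mm).
Layer 1010–710 hPa: Δp = 300 hPa = 30000 Pa, q̄ = 0.0105 kg/kg → 0.0105 × 30000 / 9.8 = 32.14 mm
Layer 710–550 hPa: Δp = 160 hPa = 16000 Pa, q̄ = 0.00569 kg/kg → 0.00569 × 16000 / 9.8 = 9.29 mm
Layer 550–500 hPa: Δp = 50 hPa = 5000 Pa, q̄ = 0.00239 kg/kg → 0.00239 × 5000 / 9.8 = 1.22 mm
Layer 500–300 hPa: Δp = 200 hPa = 20000 Pa, q̄ = 0.00246 kg/kg → 0.00246 × 20000 / 9.8 = 5.02 mm
PW = 32.14 + 9.29 + 1.22 + 5.02 = 47.67 ≈ 47.7 mm.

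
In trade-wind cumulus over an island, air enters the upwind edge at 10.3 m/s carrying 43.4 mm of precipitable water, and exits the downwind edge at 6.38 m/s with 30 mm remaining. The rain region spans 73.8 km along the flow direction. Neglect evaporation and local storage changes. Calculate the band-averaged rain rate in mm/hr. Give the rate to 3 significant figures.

Column moisture flux per unit crosswind length is F = V × PW.
Inflow: F_in = 10.3 × 43.4 = 447.02 mm·m/s
Outflow: F_out = 6.38 × 30 = 191.4 mm·m/s
Steady-state rate R = (F_in − F_out)/L = (447.02 − 191.4) / 73800 m = 3.464e-03 mm/s.
R = 3.464e-03 × 3600 = 12.5 mm/hr.

R ≈ 12.5 mm/hr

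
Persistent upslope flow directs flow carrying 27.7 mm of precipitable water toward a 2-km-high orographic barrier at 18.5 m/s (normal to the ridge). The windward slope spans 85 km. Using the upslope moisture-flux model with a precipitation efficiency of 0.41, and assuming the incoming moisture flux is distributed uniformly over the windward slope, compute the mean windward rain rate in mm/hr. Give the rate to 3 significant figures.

R ≈ 8.90 mm/hr

Incoming column moisture flux per unit ridge length: F = V × PW = 18.5 × 27.7 = 512.45 mm·m/s.
Spread over the 85 km slope with efficiency ε = 0.41: R = ε·F/W = 0.41 × 512.45 / 85000 m = 2.472e-03 mm/s.
R = 2.472e-03 × 3600 = 8.90 mm/hr.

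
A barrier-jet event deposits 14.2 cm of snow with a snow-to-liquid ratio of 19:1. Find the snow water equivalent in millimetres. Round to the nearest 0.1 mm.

SWE ≈ 7.5 mm

SWE = snow depth / ratio = 14.2 cm / 19 = 0.747 cm = 7.5 mm.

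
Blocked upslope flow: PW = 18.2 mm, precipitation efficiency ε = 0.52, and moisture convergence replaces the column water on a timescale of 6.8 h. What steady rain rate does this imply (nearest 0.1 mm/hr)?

R ≈ 1.4 mm/hr

Each overturning extracts ε × PW = 0.52 × 18.2 = 9.464 mm.
Rate = ε·PW / τ = 9.464 / 6.8 h = 1.4 mm/hr.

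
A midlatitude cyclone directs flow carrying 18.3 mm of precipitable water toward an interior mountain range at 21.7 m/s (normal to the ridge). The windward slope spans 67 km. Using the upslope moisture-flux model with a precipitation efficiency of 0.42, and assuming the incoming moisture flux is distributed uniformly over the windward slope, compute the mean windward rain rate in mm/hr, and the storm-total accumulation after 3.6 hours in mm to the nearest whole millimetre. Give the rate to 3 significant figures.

R ≈ 8.96 mm/hr; total ≈ 32 mm

Incoming column moisture flux per unit ridge length: F = V × PW = 21.7 × 18.3 = 397.11 mm·m/s.
Spread over the 67 km slope with efficiency ε = 0.42: R = ε·F/W = 0.42 × 397.11 / 67000 m = 2.489e-03 mm/s.
R = 2.489e-03 × 3600 = 8.96 mm/hr.
Over 3.6 h: total = 8.96 × 3.6 = 32.256 ≈ 32 mm.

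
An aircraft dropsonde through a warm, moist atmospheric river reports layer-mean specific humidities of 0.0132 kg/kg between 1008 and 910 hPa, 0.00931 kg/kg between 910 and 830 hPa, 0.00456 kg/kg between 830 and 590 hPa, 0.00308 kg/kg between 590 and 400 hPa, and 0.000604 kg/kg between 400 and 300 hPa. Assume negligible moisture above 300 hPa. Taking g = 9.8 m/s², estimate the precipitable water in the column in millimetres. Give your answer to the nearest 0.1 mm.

PW ≈ 38.6 mm

Precipitable water is the column-integrated vapour mass per unit area: PW = (1/g) Σ q̄ Δp, with q in kg/kg and Δp in Pa (1 kg/m² of water = 1 mm).
Layer 1008–910 hPa: Δp = 98 hPa = 9800 Pa, q̄ = 0.0132 kg/kg → 0.0132 × 9800 / 9.8 = 13.20 mm
Layer 910–830 hPa: Δp = 80 hPa = 8000 Pa, q̄ = 0.00931 kg/kg → 0.00931 × 8000 / 9.8 = 7.60 mm
Layer 830–590 hPa: Δp = 240 hPa = 24000 Pa, q̄ = 0.00456 kg/kg → 0.00456 × 24000 / 9.8 = 11.17 mm
Layer 590–400 hPa: Δp = 190 hPa = 19000 Pa, q̄ = 0.00308 kg/kg → 0.00308 × 19000 / 9.8 = 5.97 mm
Layer 400–300 hPa: Δp = 100 hPa = 10000 Pa, q̄ = 0.000604 kg/kg → 0.000604 × 10000 / 9.8 = 0.62 mm
PW = 13.20 + 7.60 + 11.17 + 5.97 + 0.62 = 38.56 ≈ 38.6 mm.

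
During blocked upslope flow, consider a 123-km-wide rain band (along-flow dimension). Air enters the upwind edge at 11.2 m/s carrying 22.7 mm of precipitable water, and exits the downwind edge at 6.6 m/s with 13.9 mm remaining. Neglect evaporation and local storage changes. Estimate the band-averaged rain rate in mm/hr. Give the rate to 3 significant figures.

Column moisture flux per unit crosswind length is F = V × PW.
Inflow: F_in = 11.2 × 22.7 = 254.24 mm·m/s
Outflow: F_out = 6.6 × 13.9 = 91.74 mm·m/s
Steady-state rate R = (F_in − F_out)/L = (254.24 − 91.74) / 123000 m = 1.321e-03 mm/s.
R = 1.321e-03 × 3600 = 4.76 mm/hr.

R ≈ 4.76 mm/hr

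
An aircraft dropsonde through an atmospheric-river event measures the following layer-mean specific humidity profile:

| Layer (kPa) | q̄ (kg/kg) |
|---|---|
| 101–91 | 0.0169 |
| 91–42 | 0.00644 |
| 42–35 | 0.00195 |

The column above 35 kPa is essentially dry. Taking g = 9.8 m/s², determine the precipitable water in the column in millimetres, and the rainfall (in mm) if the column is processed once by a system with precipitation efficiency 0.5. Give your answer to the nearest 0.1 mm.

Precipitable water is the column-integrated vapour mass per unit area: PW = (1/g) Σ q̄ Δp, with q in kg/kg and Δp in Pa (1 kg/m² of water = 1 mm).
Layer 101–91 kPa: Δp = 100 hPa = 10000 Pa, q̄ = 0.0169 kg/kg → 0.0169 × 10000 / 9.8 = 17.24 mm
Layer 91–42 kPa: Δp = 490 hPa = 49000 Pa, q̄ = 0.00644 kg/kg → 0.00644 × 49000 / 9.8 = 32.20 mm
Layer 42–35 kPa: Δp = 70 hPa = 7000 Pa, q̄ = 0.00195 kg/kg → 0.00195 × 7000 / 9.8 = 1.39 mm
PW = 17.24 + 32.20 + 1.39 = 50.83 ≈ 50.8 mm.
Rainfall = ε × PW = 0.5 × 50.8 = 25.4 mm.

PW ≈ 50.8 mm; rainfall ≈ 25.4 mm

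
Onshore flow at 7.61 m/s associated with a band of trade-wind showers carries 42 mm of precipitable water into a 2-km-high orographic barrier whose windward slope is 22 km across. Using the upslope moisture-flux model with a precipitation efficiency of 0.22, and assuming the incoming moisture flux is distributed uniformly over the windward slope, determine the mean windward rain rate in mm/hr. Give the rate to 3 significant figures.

R ≈ 11.5 mm/hr

Incoming column moisture flux per unit ridge length: F = V × PW = 7.61 × 42 = 319.62 mm·m/s.
Spread over the 22 km slope with efficiency ε = 0.22: R = ε·F/W = 0.22 × 319.62 / 22000 m = 3.196e-03 mm/s.
R = 3.196e-03 × 3600 = 11.5 mm/hr.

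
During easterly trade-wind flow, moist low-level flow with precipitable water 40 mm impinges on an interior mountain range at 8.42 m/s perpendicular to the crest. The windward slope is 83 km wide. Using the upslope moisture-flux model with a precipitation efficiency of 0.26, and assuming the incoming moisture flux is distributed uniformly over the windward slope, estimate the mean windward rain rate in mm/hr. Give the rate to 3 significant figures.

R ≈ 3.80 mm/hr

Incoming column moisture flux per unit ridge length: F = V × PW = 8.42 × 40 = 336.8 mm·m/s.
Spread over the 83 km slope with efficiency ε = 0.26: R = ε·F/W = 0.26 × 336.8 / 83000 m = 1.055e-03 mm/s.
R = 1.055e-03 × 3600 = 3.80 mm/hr.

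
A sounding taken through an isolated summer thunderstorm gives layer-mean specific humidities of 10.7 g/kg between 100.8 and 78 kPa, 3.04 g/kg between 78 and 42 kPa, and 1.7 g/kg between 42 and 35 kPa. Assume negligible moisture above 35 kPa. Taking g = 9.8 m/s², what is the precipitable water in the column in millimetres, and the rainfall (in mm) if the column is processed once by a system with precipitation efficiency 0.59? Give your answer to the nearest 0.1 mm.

Precipitable water is the column-integrated vapour mass per unit area: PW = (1/g) Σ q̄ Δp, with q in kg/kg and Δp in Pa (1 kg/m² of water = 1 mm).
Layer 100.8–78 kPa: Δp = 228 hPa = 22800 Pa, q̄ = 0.0107 kg/kg → 0.0107 × 22800 / 9.8 = 24.89 mm
Layer 78–42 kPa: Δp = 360 hPa = 36000 Pa, q̄ = 0.00304 kg/kg → 0.00304 × 36000 / 9.8 = 11.17 mm
Layer 42–35 kPa: Δp = 70 hPa = 7000 Pa, q̄ = 0.0017 kg/kg → 0.0017 × 7000 / 9.8 = 1.21 mm
PW = 24.89 + 11.17 + 1.21 = 37.27 ≈ 37.3 mm.
Rainfall = ε × PW = 0.59 × 37.3 = 22.0 mm.

PW ≈ 37.3 mm; rainfall ≈ 22.0 mm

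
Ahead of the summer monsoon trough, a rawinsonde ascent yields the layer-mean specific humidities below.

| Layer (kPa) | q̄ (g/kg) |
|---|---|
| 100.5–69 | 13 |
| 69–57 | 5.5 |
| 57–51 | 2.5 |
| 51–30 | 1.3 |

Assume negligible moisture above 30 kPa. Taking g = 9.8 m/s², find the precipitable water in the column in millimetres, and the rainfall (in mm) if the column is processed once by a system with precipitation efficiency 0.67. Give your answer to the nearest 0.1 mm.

Precipitable water is the column-integrated vapour mass per unit area: PW = (1/g) Σ q̄ Δp, with q in kg/kg and Δp in Pa (1 kg/m² of water = 1 mm).
Layer 100.5–69 kPa: Δp = 315 hPa = 31500 Pa, q̄ = 0.013 kg/kg → 0.013 × 31500 / 9.8 = 41.79 mm
Layer 69–57 kPa: Δp = 120 hPa = 12000 Pa, q̄ = 0.0055 kg/kg → 0.0055 × 12000 / 9.8 = 6.73 mm
Layer 57–51 kPa: Δp = 60 hPa = 6000 Pa, q̄ = 0.0025 kg/kg → 0.0025 × 6000 / 9.8 = 1.53 mm
Layer 51–30 kPa: Δp = 210 hPa = 21000 Pa, q̄ = 0.0013 kg/kg → 0.0013 × 21000 / 9.8 = 2.79 mm
PW = 41.79 + 6.73 + 1.53 + 2.79 = 52.84 ≈ 52.8 mm.
Rainfall = ε × PW = 0.67 × 52.8 = 35.4 mm.

PW ≈ 52.8 mm; rainfall ≈ 35.4 mm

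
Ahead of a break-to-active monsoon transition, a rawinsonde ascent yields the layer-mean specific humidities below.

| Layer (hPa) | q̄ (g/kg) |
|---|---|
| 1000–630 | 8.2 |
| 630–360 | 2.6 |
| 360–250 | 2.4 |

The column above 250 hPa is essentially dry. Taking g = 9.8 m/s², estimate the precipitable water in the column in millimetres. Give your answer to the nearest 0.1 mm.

Precipitable water is the column-integrated vapour mass per unit area: PW = (1/g) Σ q̄ Δp, with q in kg/kg and Δp in Pa (1 kg/m² of water = 1 mm).
Layer 1000–630 hPa: Δp = 370 hPa = 37000 Pa, q̄ = 0.0082 kg/kg → 0.0082 × 37000 / 9.8 = 30.96 mm
Layer 630–360 hPa: Δp = 270 hPa = 27000 Pa, q̄ = 0.0026 kg/kg → 0.0026 × 27000 / 9.8 = 7.16 mm
Layer 360–250 hPa: Δp = 110 hPa = 11000 Pa, q̄ = 0.0024 kg/kg → 0.0024 × 11000 / 9.8 = 2.69 mm
PW = 30.96 + 7.16 + 2.69 = 40.81 ≈ 40.8 mm.

PW ≈ 40.8 mm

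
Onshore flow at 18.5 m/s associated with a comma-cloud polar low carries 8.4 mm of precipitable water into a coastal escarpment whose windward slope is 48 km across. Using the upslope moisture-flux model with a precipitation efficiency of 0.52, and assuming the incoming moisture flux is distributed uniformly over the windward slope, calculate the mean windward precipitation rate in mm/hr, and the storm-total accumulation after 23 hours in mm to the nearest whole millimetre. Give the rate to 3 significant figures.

Incoming column moisture flux per unit ridge length: F = V × PW = 18.5 × 8.4 = 155.4 mm·m/s.
Spread over the 48 km slope with efficiency ε = 0.52: R = ε·F/W = 0.52 × 155.4 / 48000 m = 1.684e-03 mm/s.
R = 1.684e-03 × 3600 = 6.06 mm/hr.
Over 23 h: total = 6.06 × 23 = 139.38 ≈ 139 mm.

R ≈ 6.06 mm/hr; total ≈ 139 mm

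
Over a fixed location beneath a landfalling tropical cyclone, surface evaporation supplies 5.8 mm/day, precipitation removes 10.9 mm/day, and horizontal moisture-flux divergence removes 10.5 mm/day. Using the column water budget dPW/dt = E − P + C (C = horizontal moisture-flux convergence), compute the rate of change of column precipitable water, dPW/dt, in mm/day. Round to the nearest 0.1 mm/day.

dPW/dt = E − P + C = 5.8 − 10.9 + (-10.5) = -15.6 mm/day.

dPW/dt ≈ -15.6 mm/day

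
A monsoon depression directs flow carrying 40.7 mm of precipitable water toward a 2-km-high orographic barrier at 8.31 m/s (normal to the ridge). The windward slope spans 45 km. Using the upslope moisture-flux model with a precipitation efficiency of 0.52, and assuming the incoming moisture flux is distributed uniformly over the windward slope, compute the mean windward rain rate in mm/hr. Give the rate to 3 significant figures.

Incoming column moisture flux per unit ridge length: F = V × PW = 8.31 × 40.7 = 338.217 mm·m/s.
Spread over the 45 km slope with efficiency ε = 0.52: R = ε·F/W = 0.52 × 338.217 / 45000 m = 3.908e-03 mm/s.
R = 3.908e-03 × 3600 = 14.1 mm/hr.

R ≈ 14.1 mm/hr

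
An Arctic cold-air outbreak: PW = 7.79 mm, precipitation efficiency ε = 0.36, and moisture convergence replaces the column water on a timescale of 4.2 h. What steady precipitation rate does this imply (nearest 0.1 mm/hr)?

Each overturning extracts ε × PW = 0.36 × 7.79 = 2.8044 mm.
Rate = ε·PW / τ = 2.8044 / 4.2 h = 0.7 mm/hr.

R ≈ 0.7 mm/hr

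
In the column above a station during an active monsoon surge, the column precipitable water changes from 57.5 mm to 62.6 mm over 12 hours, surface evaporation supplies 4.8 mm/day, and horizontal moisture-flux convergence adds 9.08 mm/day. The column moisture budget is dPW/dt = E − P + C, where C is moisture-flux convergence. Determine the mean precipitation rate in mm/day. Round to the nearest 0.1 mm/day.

dPW/dt = (62.6 − 57.5) mm / (12/24 day) = +10.200 mm/day.
P = E + C − dPW/dt = 4.8 + (9.08) − (+10.200) = 3.7 mm/day.

P ≈ 3.7 mm/day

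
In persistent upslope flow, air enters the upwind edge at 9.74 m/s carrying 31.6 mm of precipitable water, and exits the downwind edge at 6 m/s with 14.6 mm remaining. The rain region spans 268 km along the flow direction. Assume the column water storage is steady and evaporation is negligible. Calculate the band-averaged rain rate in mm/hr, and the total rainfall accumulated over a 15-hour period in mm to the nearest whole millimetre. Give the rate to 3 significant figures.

R ≈ 2.96 mm/hr; total ≈ 44 mm

Column moisture flux per unit crosswind length is F = V × PW.
Inflow: F_in = 9.74 × 31.6 = 307.784 mm·m/s
Outflow: F_out = 6 × 14.6 = 87.6 mm·m/s
Steady-state rate R = (F_in − F_out)/L = (307.784 − 87.6) / 268000 m = 8.216e-04 mm/s.
R = 8.216e-04 × 3600 = 2.96 mm/hr.
Over 15 h: total = 2.96 × 15 = 44.4 ≈ 44 mm.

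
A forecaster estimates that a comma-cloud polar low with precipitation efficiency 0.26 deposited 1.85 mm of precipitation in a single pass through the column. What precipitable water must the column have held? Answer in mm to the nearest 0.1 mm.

PW ≈ 7.1 mm

PW = precipitation / ε = 1.85 / 0.26 = 7.1 mm.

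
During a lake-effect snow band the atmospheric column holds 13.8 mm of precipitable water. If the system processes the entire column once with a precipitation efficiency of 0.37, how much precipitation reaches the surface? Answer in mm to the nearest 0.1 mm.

precipitation ≈ 5.1 mm

Precipitation = ε × PW = 0.37 × 13.8 = 5.1 mm.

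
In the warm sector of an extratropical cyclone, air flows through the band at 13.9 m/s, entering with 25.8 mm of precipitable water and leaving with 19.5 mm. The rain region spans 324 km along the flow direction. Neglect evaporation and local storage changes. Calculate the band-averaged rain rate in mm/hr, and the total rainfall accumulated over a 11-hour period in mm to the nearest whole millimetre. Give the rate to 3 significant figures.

Column moisture flux per unit crosswind length is F = V × PW.
Inflow: F_in = 13.9 × 25.8 = 358.62 mm·m/s
Outflow: F_out = 13.9 × 19.5 = 271.05 mm·m/s
Steady-state rate R = (F_in − F_out)/L = (358.62 − 271.05) / 324000 m = 2.703e-04 mm/s.
R = 2.703e-04 × 3600 = 0.973 mm/hr.
Over 11 h: total = 0.973 × 11 = 10.703 ≈ 11 mm.

R ≈ 0.973 mm/hr; total ≈ 11 mm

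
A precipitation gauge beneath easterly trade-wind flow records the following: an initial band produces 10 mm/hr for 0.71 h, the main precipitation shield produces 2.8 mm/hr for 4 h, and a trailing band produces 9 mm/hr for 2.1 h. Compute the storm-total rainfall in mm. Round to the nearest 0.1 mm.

Total = Σ Rᵢ Δtᵢ = 10 × 0.71 + 2.8 × 4 + 9 × 2.1
      = 7.1 + 11.2 + 18.9 = 37.2 mm.

total ≈ 37.2 mm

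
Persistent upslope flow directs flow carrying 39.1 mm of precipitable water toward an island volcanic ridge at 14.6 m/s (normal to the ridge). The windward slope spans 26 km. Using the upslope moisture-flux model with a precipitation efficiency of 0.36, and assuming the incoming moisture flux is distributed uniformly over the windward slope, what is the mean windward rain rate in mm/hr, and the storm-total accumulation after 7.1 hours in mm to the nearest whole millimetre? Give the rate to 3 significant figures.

R ≈ 28.5 mm/hr; total ≈ 202 mm

Incoming column moisture flux per unit ridge length: F = V × PW = 14.6 × 39.1 = 570.86 mm·m/s.
Spread over the 26 km slope with efficiency ε = 0.36: R = ε·F/W = 0.36 × 570.86 / 26000 m = 7.904e-03 mm/s.
R = 7.904e-03 × 3600 = 28.5 mm/hr.
Over 7.1 h: total = 28.5 × 7.1 = 202.35 ≈ 202 mm.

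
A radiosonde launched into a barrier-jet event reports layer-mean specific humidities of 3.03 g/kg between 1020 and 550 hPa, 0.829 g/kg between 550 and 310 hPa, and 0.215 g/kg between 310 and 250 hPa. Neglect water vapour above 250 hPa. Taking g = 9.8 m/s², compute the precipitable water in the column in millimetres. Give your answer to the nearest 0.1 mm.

Precipitable water is the column-integrated vapour mass per unit area: PW = (1/g) Σ q̄ Δp, with q in kg/kg and Δp in Pa (1 kg/m² of water = 1 mm).
Layer 1020–550 hPa: Δp = 470 hPa = 47000 Pa, q̄ = 0.00303 kg/kg → 0.00303 × 47000 / 9.8 = 14.53 mm
Layer 550–310 hPa: Δp = 240 hPa = 24000 Pa, q̄ = 0.000829 kg/kg → 0.000829 × 24000 / 9.8 = 2.03 mm
Layer 310–250 hPa: Δp = 60 hPa = 6000 Pa, q̄ = 0.000215 kg/kg → 0.000215 × 6000 / 9.8 = 0.13 mm
PW = 14.53 + 2.03 + 0.13 = 16.69 ≈ 16.7 mm.

PW ≈ 16.7 mm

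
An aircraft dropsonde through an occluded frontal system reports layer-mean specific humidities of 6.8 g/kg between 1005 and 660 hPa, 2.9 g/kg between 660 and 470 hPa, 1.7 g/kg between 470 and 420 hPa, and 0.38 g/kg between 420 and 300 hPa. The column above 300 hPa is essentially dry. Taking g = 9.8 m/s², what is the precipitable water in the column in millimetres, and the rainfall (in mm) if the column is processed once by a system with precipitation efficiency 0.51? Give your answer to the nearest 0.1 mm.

PW ≈ 30.9 mm; rainfall ≈ 15.8 mm

Precipitable water is the column-integrated vapour mass per unit area: PW = (1/g) Σ q̄ Δp, with q in kg/kg and Δp in Pa (1 kg/m² of water = 1 mm).
Layer 1005–660 hPa: Δp = 345 hPa = 34500 Pa, q̄ = 0.0068 kg/kg → 0.0068 × 34500 / 9.8 = 23.94 mm
Layer 660–470 hPa: Δp = 190 hPa = 19000 Pa, q̄ = 0.0029 kg/kg → 0.0029 × 19000 / 9.8 = 5.62 mm
Layer 470–420 hPa: Δp = 50 hPa = 5000 Pa, q̄ = 0.0017 kg/kg → 0.0017 × 5000 / 9.8 = 0.87 mm
Layer 420–300 hPa: Δp = 120 hPa = 12000 Pa, q̄ = 0.00038 kg/kg → 0.00038 × 12000 / 9.8 = 0.47 mm
PW = 23.94 + 5.62 + 0.87 + 0.47 = 30.90 ≈ 30.9 mm.
Rainfall = ε × PW = 0.51 × 30.9 = 15.8 mm.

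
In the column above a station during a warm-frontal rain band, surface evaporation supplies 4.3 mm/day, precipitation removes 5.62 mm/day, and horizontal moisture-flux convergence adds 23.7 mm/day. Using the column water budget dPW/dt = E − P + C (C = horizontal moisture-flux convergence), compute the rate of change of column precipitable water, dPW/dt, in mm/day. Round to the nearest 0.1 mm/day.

dPW/dt ≈ 22.4 mm/day

dPW/dt = E − P + C = 4.3 − 5.62 + (23.7) = 22.4 mm/day.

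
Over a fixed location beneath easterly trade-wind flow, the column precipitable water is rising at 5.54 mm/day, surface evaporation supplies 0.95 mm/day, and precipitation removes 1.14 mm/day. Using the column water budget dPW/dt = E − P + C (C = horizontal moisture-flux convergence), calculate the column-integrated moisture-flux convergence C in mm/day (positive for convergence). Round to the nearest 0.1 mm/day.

dPW/dt = +5.54 mm/day.
C = dPW/dt − E + P = (+5.54) − 0.95 + 1.14 = 5.7 mm/day.

C ≈ 5.7 mm/day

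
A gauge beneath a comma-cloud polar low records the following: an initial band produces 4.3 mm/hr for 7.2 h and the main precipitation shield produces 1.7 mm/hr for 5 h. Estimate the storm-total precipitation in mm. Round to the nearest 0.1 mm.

total ≈ 39.5 mm

Total = Σ Rᵢ Δtᵢ = 4.3 × 7.2 + 1.7 × 5
      = 30.96 + 8.5 = 39.5 mm.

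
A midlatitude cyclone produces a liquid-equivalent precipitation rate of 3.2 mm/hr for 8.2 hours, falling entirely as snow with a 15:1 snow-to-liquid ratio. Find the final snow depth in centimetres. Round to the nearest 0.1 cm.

Liquid-equivalent depth = 3.2 × 8.2 = 26.24 mm.
Snow depth = 26.24 mm × 15 = 393.6 mm = 39.4 cm.

snow depth ≈ 39.4 cm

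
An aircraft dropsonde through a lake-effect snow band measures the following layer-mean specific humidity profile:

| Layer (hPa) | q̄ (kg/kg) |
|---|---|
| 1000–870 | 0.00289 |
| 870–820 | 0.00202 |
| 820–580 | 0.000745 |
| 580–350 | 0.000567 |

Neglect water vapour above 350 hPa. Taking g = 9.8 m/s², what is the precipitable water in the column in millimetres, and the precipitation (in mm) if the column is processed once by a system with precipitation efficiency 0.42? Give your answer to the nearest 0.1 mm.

PW ≈ 8.0 mm; precipitation ≈ 3.4 mm

Precipitable water is the column-integrated vapour mass per unit area: PW = (1/g) Σ q̄ Δp, with q in kg/kg and Δp in Pa (1 kg/m² of water = 1 mm).
Layer 1000–870 hPa: Δp = 130 hPa = 13000 Pa, q̄ = 0.00289 kg/kg → 0.00289 × 13000 / 9.8 = 3.83 mm
Layer 870–820 hPa: Δp = 50 hPa = 5000 Pa, q̄ = 0.00202 kg/kg → 0.00202 × 5000 / 9.8 = 1.03 mm
Layer 820–580 hPa: Δp = 240 hPa = 24000 Pa, q̄ = 0.000745 kg/kg → 0.000745 × 24000 / 9.8 = 1.82 mm
Layer 580–350 hPa: Δp = 230 hPa = 23000 Pa, q̄ = 0.000567 kg/kg → 0.000567 × 23000 / 9.8 = 1.33 mm
PW = 3.83 + 1.03 + 1.82 + 1.33 = 8.01 ≈ 8.0 mm.
Precipitation = ε × PW = 0.42 × 8.0 = 3.4 mm.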